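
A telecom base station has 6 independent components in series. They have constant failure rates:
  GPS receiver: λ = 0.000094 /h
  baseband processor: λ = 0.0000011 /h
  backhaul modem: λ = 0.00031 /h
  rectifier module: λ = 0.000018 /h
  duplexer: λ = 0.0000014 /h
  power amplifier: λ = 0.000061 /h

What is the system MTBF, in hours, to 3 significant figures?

Series of exponential components: λ_sys = Σ λ_i
λ_sys = 0.000094 + 0.0000011 + 0.00031 + 0.000018 + 0.0000014 + 0.000061 = 4.8550e-04 /h
MTBF = 1 / λ_sys = 2060 h

2060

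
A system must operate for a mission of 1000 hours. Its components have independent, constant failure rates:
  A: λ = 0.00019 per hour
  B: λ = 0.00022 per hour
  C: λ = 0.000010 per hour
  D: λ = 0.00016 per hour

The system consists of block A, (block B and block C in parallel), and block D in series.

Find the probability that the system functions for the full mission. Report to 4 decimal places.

0.7033

R(A) = exp(−0.00019 × 1000) = 0.826959
R(B) = exp(−0.00022 × 1000) = 0.802519
R(C) = exp(−0.000010 × 1000) = 0.990050
R(D) = exp(−0.00016 × 1000) = 0.852144
Parallel (B and C): 1 − (1 − 0.802519)(1 − 0.990050) = 0.998035
Series (A, [0.998035], and D): 0.826959 × 0.998035 × 0.852144 = 0.7033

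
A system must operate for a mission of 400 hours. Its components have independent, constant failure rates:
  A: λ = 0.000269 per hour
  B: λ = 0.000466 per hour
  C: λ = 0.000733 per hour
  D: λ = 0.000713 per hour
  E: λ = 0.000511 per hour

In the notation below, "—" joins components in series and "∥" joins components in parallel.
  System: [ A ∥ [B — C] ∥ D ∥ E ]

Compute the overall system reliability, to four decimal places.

0.9982

R(A) = exp(−0.000269 × 400) = 0.897987
R(B) = exp(−0.000466 × 400) = 0.829942
R(C) = exp(−0.000733 × 400) = 0.745873
R(D) = exp(−0.000713 × 400) = 0.751864
R(E) = exp(−0.000511 × 400) = 0.815136
Series (B and C): 0.829942 × 0.745873 = 0.619031
Parallel (A, [0.619031], D, and E): 1 − (1 − 0.897987)(1 − 0.619031)(1 − 0.751864)(1 − 0.815136) = 0.9982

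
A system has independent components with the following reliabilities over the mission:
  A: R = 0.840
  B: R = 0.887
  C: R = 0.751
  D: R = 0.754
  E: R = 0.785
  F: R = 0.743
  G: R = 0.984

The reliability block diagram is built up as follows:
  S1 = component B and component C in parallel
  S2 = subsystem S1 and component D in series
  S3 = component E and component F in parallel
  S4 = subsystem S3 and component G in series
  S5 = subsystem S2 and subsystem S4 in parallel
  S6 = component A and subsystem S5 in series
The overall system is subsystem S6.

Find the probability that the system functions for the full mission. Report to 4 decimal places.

Parallel (B and C): 1 − (1 − 0.887000)(1 − 0.751000) = 0.971863
Series ([0.971863] and D): 0.971863 × 0.754000 = 0.732785
Parallel (E and F): 1 − (1 − 0.785000)(1 − 0.743000) = 0.944745
Series ([0.944745] and G): 0.944745 × 0.984000 = 0.929629
Parallel ([0.732785] and [0.929629]): 1 − (1 − 0.732785)(1 − 0.929629) = 0.981196
Series (A and [0.981196]): 0.840000 × 0.981196 = 0.8242

0.8242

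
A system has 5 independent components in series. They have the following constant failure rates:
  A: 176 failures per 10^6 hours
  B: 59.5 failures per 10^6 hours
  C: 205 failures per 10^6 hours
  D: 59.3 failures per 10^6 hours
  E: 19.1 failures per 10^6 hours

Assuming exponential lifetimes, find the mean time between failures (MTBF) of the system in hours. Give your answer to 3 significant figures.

1930

Series of exponential components: λ_sys = Σ λ_i
λ_sys = 0.000176 + 0.0000595 + 0.000205 + 0.0000593 + 0.0000191 = 5.1890e-04 /h
MTBF = 1 / λ_sys = 1930 h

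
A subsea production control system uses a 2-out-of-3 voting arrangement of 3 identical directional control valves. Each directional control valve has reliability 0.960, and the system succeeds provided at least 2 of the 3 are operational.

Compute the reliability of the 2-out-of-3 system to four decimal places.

R = Σ_{i=2}^{3} C(3,i) p^i (1−p)^{3−i} with p = 0.960
C(3,2)·0.960^2·0.040^1 = 0.110592
C(3,3)·0.960^3·0.040^0 = 0.884736
Sum = 0.9953

0.9953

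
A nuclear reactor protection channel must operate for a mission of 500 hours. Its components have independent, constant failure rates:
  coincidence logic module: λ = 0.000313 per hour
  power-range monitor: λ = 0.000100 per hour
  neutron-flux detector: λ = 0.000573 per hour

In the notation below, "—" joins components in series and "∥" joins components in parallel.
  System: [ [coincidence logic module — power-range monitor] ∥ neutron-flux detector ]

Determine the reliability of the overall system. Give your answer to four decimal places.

R(coincidence logic module) = exp(−0.000313 × 500) = 0.855132
R(power-range monitor) = exp(−0.000100 × 500) = 0.951229
R(neutron-flux detector) = exp(−0.000573 × 500) = 0.750887
Series (coincidence logic module and power-range monitor): 0.855132 × 0.951229 = 0.813426
Parallel ([0.813426] and neutron-flux detector): 1 − (1 − 0.813426)(1 − 0.750887) = 0.9535

0.9535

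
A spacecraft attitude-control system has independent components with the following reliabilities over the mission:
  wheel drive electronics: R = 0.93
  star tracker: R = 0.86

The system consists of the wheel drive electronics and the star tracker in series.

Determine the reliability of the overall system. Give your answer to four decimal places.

0.7998

Series (wheel drive electronics and star tracker): 0.930000 × 0.860000 = 0.7998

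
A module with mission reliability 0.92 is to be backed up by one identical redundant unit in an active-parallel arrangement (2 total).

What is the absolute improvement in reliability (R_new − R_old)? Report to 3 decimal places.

R_before = 0.92
R_after = 1 − (1 − 0.92)^2 = 0.994
ΔR = 0.994 − 0.92 = 0.074

0.074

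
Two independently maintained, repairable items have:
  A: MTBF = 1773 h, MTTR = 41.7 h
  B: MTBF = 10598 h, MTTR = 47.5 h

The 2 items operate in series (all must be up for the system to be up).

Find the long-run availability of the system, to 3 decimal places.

A(A) = MTBF/(MTBF+MTTR) = 1773/(1773+41.7) = 0.977021
A(B) = MTBF/(MTBF+MTTR) = 10598/(10598+47.5) = 0.995538
Series availability: 0.977021 × 0.995538 = 0.973

0.973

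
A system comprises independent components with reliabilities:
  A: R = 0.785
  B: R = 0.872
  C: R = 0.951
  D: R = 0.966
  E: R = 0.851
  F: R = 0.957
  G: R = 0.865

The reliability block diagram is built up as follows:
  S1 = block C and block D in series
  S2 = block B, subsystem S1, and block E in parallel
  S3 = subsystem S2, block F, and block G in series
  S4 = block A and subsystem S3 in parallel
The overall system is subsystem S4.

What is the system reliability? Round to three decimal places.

Series (C and D): 0.95100 × 0.96600 = 0.91867
Parallel (B, [0.91867], and E): 1 − (1 − 0.87200)(1 − 0.91867)(1 − 0.85100) = 0.99845
Series ([0.99845], F, and G): 0.99845 × 0.95700 × 0.86500 = 0.82652
Parallel (A and [0.82652]): 1 − (1 − 0.78500)(1 − 0.82652) = 0.963

0.963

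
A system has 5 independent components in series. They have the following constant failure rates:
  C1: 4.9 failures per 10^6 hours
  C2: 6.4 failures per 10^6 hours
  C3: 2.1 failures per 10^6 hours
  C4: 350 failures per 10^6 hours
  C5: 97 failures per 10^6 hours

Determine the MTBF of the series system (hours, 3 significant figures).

2170

Series of exponential components: λ_sys = Σ λ_i
λ_sys = 0.0000049 + 0.0000064 + 0.0000021 + 0.00035 + 0.000097 = 4.6040e-04 /h
MTBF = 1 / λ_sys = 2170 h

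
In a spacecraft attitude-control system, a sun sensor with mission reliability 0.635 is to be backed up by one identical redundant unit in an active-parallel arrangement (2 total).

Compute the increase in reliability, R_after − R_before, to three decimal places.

0.232

R_before = 0.635
R_after = 1 − (1 − 0.635)^2 = 0.867
ΔR = 0.867 − 0.635 = 0.232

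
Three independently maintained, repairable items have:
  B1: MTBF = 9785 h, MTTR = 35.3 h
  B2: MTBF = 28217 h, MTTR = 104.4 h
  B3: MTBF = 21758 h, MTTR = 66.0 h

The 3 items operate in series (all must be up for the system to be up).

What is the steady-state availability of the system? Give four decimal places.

0.9897

A(B1) = MTBF/(MTBF+MTTR) = 9785/(9785+35.3) = 0.996405
A(B2) = MTBF/(MTBF+MTTR) = 28217/(28217+104.4) = 0.996314
A(B3) = MTBF/(MTBF+MTTR) = 21758/(21758+66.0) = 0.996976
Series availability: 0.996405 × 0.996314 × 0.996976 = 0.9897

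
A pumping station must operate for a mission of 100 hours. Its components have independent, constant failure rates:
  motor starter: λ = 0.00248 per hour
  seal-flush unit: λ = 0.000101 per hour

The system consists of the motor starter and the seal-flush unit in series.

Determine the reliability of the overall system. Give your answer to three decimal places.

R(motor starter) = exp(−0.00248 × 100) = 0.78036
R(seal-flush unit) = exp(−0.000101 × 100) = 0.98995
Series (motor starter and seal-flush unit): 0.78036 × 0.98995 = 0.773

0.773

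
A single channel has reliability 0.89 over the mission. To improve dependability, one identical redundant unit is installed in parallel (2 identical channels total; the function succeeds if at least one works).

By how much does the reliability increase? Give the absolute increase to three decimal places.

R_before = 0.89
R_after = 1 − (1 − 0.89)^2 = 0.988
ΔR = 0.988 − 0.89 = 0.098

0.098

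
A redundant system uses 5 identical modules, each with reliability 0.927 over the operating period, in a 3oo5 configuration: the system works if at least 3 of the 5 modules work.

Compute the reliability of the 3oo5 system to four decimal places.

0.9965

R = Σ_{i=3}^{5} C(5,i) p^i (1−p)^{5−i} with p = 0.927
C(5,3)·0.927^3·0.073^2 = 0.042451
C(5,4)·0.927^4·0.073^1 = 0.269533
C(5,5)·0.927^5·0.073^0 = 0.684540
Sum = 0.9965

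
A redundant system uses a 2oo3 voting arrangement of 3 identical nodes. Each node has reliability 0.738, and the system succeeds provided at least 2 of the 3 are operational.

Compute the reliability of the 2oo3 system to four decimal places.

0.8300

R = Σ_{i=2}^{3} C(3,i) p^i (1−p)^{3−i} with p = 0.738
C(3,2)·0.738^2·0.262^1 = 0.428090
C(3,3)·0.738^3·0.262^0 = 0.401947
Sum = 0.8300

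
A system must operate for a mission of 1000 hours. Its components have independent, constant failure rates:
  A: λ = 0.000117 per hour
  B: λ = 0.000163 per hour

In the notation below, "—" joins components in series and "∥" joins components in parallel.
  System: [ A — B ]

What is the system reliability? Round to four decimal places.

R(A) = exp(−0.000117 × 1000) = 0.889585
R(B) = exp(−0.000163 × 1000) = 0.849591
Series (A and B): 0.889585 × 0.849591 = 0.7558

0.7558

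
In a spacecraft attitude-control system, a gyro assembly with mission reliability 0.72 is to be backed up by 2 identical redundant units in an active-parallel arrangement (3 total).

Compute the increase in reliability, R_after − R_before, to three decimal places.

0.258

R_before = 0.72
R_after = 1 − (1 − 0.72)^3 = 0.978
ΔR = 0.978 − 0.72 = 0.258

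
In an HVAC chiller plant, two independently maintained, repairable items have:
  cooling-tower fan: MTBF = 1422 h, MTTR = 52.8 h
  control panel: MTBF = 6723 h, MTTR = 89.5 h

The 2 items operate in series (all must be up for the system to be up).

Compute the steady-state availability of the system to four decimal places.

0.9515

A(cooling-tower fan) = MTBF/(MTBF+MTTR) = 1422/(1422+52.8) = 0.964199
A(control panel) = MTBF/(MTBF+MTTR) = 6723/(6723+89.5) = 0.986862
Series availability: 0.964199 × 0.986862 = 0.9515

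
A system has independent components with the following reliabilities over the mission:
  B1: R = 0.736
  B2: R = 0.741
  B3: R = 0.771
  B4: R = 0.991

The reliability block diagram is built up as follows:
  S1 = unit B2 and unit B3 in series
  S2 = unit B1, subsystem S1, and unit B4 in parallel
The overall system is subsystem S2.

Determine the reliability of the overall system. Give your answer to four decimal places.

0.9990

Series (B2 and B3): 0.741000 × 0.771000 = 0.571311
Parallel (B1, [0.571311], and B4): 1 − (1 − 0.736000)(1 − 0.571311)(1 − 0.991000) = 0.9990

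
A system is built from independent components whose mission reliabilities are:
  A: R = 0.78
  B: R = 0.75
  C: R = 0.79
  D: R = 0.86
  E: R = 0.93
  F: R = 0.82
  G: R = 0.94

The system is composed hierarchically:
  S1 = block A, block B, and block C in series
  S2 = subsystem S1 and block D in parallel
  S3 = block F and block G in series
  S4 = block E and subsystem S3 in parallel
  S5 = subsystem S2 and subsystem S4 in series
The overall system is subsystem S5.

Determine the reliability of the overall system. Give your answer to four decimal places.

Series (A, B, and C): 0.780000 × 0.750000 × 0.790000 = 0.462150
Parallel ([0.462150] and D): 1 − (1 − 0.462150)(1 − 0.860000) = 0.924701
Series (F and G): 0.820000 × 0.940000 = 0.770800
Parallel (E and [0.770800]): 1 − (1 − 0.930000)(1 − 0.770800) = 0.983956
Series ([0.924701] and [0.983956]): 0.924701 × 0.983956 = 0.9099

0.9099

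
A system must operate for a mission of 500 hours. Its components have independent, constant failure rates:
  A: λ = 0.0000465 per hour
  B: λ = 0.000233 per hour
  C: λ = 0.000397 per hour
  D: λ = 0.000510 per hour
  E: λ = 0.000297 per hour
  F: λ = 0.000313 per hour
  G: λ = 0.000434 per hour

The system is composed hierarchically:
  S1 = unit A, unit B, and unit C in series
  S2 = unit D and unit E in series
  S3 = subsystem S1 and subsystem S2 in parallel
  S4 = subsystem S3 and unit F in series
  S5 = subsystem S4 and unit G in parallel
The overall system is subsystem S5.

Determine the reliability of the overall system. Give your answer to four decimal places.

R(A) = exp(−0.0000465 × 500) = 0.977018
R(B) = exp(−0.000233 × 500) = 0.890030
R(C) = exp(−0.000397 × 500) = 0.819960
R(D) = exp(−0.000510 × 500) = 0.774916
R(E) = exp(−0.000297 × 500) = 0.862000
R(F) = exp(−0.000313 × 500) = 0.855132
R(G) = exp(−0.000434 × 500) = 0.804930
Series (A, B, and C): 0.977018 × 0.890030 × 0.819960 = 0.713017
Series (D and E): 0.774916 × 0.862000 = 0.667978
Parallel ([0.713017] and [0.667978]): 1 − (1 − 0.713017)(1 − 0.667978) = 0.904715
Series ([0.904715] and F): 0.904715 × 0.855132 = 0.773651
Parallel ([0.773651] and G): 1 − (1 − 0.773651)(1 − 0.804930) = 0.9558

0.9558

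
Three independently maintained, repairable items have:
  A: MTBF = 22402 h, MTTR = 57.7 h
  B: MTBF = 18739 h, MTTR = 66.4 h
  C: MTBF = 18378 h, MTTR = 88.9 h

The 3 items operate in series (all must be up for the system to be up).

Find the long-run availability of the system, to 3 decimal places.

0.989

A(A) = MTBF/(MTBF+MTTR) = 22402/(22402+57.7) = 0.997431
A(B) = MTBF/(MTBF+MTTR) = 18739/(18739+66.4) = 0.996469
A(C) = MTBF/(MTBF+MTTR) = 18378/(18378+88.9) = 0.995186
Series availability: 0.997431 × 0.996469 × 0.995186 = 0.989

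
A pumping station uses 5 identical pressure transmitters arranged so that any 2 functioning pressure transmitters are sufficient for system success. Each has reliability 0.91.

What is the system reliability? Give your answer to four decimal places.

R = Σ_{i=2}^{5} C(5,i) p^i (1−p)^{5−i} with p = 0.91
C(5,2)·0.91^2·0.09^3 = 0.006037
C(5,3)·0.91^3·0.09^2 = 0.061039
C(5,4)·0.91^4·0.09^1 = 0.308587
C(5,5)·0.91^5·0.09^0 = 0.624032
Sum = 0.9997

0.9997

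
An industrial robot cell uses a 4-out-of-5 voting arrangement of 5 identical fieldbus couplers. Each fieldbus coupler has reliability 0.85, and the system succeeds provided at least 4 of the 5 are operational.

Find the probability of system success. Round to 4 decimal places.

0.8352

R = Σ_{i=4}^{5} C(5,i) p^i (1−p)^{5−i} with p = 0.85
C(5,4)·0.85^4·0.15^1 = 0.391505
C(5,5)·0.85^5·0.15^0 = 0.443705
Sum = 0.8352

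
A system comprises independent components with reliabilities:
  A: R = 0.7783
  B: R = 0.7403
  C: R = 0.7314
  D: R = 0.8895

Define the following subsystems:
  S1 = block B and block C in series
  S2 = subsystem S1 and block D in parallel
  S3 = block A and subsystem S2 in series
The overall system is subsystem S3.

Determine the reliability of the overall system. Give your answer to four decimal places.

0.7389

Series (B and C): 0.740300 × 0.731400 = 0.541455
Parallel ([0.541455] and D): 1 − (1 − 0.541455)(1 − 0.889500) = 0.949331
Series (A and [0.949331]): 0.778300 × 0.949331 = 0.7389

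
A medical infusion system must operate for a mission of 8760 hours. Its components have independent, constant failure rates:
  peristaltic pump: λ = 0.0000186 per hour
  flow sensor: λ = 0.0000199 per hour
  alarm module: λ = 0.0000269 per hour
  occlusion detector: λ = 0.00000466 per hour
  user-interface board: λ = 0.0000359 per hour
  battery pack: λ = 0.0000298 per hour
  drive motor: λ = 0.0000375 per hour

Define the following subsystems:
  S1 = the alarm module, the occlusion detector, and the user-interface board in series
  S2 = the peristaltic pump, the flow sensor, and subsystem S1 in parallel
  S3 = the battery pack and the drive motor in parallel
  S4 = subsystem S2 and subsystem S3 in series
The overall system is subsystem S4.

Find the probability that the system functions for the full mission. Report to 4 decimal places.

0.9256

R(peristaltic pump) = exp(−0.0000186 × 8760) = 0.849646
R(flow sensor) = exp(−0.0000199 × 8760) = 0.840025
R(alarm module) = exp(−0.0000269 × 8760) = 0.790062
R(occlusion detector) = exp(−0.00000466 × 8760) = 0.960000
R(user-interface board) = exp(−0.0000359 × 8760) = 0.730166
R(battery pack) = exp(−0.0000298 × 8760) = 0.770244
R(drive motor) = exp(−0.0000375 × 8760) = 0.720003
Series (alarm module, occlusion detector, and user-interface board): 0.790062 × 0.960000 × 0.730166 = 0.553801
Parallel (peristaltic pump, flow sensor, and [0.553801]): 1 − (1 − 0.849646)(1 − 0.840025)(1 − 0.553801) = 0.989268
Parallel (battery pack and drive motor): 1 − (1 − 0.770244)(1 − 0.720003) = 0.935669
Series ([0.989268] and [0.935669]): 0.989268 × 0.935669 = 0.9256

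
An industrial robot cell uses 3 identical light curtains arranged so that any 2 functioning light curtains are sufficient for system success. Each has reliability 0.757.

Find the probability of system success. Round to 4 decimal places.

0.8516

R = Σ_{i=2}^{3} C(3,i) p^i (1−p)^{3−i} with p = 0.757
C(3,2)·0.757^2·0.243^1 = 0.417753
C(3,3)·0.757^3·0.243^0 = 0.433798
Sum = 0.8516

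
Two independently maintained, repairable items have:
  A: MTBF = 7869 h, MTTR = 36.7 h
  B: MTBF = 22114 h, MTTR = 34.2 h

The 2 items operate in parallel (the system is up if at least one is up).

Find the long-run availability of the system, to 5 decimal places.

A(A) = MTBF/(MTBF+MTTR) = 7869/(7869+36.7) = 0.995358
A(B) = MTBF/(MTBF+MTTR) = 22114/(22114+34.2) = 0.998456
Parallel availability: 1 − (1 − 0.995358)(1 − 0.998456) = 0.99999

0.99999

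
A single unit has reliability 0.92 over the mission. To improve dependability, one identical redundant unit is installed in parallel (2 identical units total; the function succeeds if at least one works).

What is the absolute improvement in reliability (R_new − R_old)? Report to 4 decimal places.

R_before = 0.92
R_after = 1 − (1 − 0.92)^2 = 0.9936
ΔR = 0.9936 − 0.92 = 0.0736

0.0736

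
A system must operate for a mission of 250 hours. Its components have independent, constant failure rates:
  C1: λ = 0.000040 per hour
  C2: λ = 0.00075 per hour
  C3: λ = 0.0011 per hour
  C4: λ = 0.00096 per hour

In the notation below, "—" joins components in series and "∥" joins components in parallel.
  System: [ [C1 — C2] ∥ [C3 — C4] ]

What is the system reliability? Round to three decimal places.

R(C1) = exp(−0.000040 × 250) = 0.99005
R(C2) = exp(−0.00075 × 250) = 0.82903
R(C3) = exp(−0.0011 × 250) = 0.75957
R(C4) = exp(−0.00096 × 250) = 0.78663
Series (C1 and C2): 0.99005 × 0.82903 = 0.82078
Series (C3 and C4): 0.75957 × 0.78663 = 0.59750
Parallel ([0.82078] and [0.59750]): 1 − (1 − 0.82078)(1 − 0.59750) = 0.928

0.928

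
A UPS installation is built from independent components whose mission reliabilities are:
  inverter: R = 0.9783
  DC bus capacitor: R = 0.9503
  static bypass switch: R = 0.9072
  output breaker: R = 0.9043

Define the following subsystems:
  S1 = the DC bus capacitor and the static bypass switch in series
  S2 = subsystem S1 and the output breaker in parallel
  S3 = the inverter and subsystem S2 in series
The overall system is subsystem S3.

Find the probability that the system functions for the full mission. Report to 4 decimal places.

0.9654

Series (DC bus capacitor and static bypass switch): 0.950300 × 0.907200 = 0.862112
Parallel ([0.862112] and output breaker): 1 − (1 − 0.862112)(1 − 0.904300) = 0.986804
Series (inverter and [0.986804]): 0.978300 × 0.986804 = 0.9654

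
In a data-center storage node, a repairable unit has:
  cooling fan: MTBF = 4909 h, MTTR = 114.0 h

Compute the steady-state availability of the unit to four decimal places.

A(cooling fan) = MTBF/(MTBF+MTTR) = 4909/(4909+114.0) = 0.9773

0.9773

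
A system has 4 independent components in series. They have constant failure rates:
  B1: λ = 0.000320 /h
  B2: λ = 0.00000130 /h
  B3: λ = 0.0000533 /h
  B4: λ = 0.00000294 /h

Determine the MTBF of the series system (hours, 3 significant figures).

Series of exponential components: λ_sys = Σ λ_i
λ_sys = 0.000320 + 0.00000130 + 0.0000533 + 0.00000294 = 3.7754e-04 /h
MTBF = 1 / λ_sys = 2650 h

2650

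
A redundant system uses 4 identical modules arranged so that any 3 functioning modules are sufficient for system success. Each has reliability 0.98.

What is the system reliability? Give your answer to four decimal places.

R = Σ_{i=3}^{4} C(4,i) p^i (1−p)^{4−i} with p = 0.98
C(4,3)·0.98^3·0.02^1 = 0.075295
C(4,4)·0.98^4·0.02^0 = 0.922368
Sum = 0.9977

0.9977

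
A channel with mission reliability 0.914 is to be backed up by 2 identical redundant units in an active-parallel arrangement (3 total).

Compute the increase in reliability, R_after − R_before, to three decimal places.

R_before = 0.914
R_after = 1 − (1 − 0.914)^3 = 0.999
ΔR = 0.999 − 0.914 = 0.085

0.085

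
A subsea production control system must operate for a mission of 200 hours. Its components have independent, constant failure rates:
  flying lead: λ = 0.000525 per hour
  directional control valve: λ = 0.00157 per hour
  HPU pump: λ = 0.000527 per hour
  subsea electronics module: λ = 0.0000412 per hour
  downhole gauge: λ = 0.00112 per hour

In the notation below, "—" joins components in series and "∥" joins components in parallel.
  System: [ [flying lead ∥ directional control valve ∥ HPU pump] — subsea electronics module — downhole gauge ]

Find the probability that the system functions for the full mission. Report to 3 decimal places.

0.791

R(flying lead) = exp(−0.000525 × 200) = 0.90032
R(directional control valve) = exp(−0.00157 × 200) = 0.73052
R(HPU pump) = exp(−0.000527 × 200) = 0.89996
R(subsea electronics module) = exp(−0.0000412 × 200) = 0.99179
R(downhole gauge) = exp(−0.00112 × 200) = 0.79932
Parallel (flying lead, directional control valve, and HPU pump): 1 − (1 − 0.90032)(1 − 0.73052)(1 − 0.89996) = 0.99731
Series ([0.99731], subsea electronics module, and downhole gauge): 0.99731 × 0.99179 × 0.79932 = 0.791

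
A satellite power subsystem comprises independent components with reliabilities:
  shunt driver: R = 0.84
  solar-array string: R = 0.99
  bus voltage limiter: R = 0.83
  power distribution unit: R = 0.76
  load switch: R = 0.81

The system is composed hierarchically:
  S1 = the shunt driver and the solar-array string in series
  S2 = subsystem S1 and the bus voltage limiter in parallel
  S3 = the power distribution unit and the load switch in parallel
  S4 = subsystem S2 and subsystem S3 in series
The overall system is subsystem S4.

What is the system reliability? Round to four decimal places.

Series (shunt driver and solar-array string): 0.840000 × 0.990000 = 0.831600
Parallel ([0.831600] and bus voltage limiter): 1 − (1 − 0.831600)(1 − 0.830000) = 0.971372
Parallel (power distribution unit and load switch): 1 − (1 − 0.760000)(1 − 0.810000) = 0.954400
Series ([0.971372] and [0.954400]): 0.971372 × 0.954400 = 0.9271

0.9271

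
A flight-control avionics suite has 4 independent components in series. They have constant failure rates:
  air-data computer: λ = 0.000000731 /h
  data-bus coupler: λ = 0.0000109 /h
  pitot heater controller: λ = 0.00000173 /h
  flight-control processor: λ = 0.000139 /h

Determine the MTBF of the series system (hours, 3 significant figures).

6560

Series of exponential components: λ_sys = Σ λ_i
λ_sys = 0.000000731 + 0.0000109 + 0.00000173 + 0.000139 = 1.5236e-04 /h
MTBF = 1 / λ_sys = 6560 h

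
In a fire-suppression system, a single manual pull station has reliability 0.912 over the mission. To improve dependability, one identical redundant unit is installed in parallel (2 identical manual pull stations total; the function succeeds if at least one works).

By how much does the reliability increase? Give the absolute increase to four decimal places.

0.0803

R_before = 0.912
R_after = 1 − (1 − 0.912)^2 = 0.9923
ΔR = 0.9923 − 0.912 = 0.0803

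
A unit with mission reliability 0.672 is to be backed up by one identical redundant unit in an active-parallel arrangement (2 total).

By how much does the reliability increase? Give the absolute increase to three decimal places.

R_before = 0.672
R_after = 1 − (1 − 0.672)^2 = 0.892
ΔR = 0.892 − 0.672 = 0.220

0.220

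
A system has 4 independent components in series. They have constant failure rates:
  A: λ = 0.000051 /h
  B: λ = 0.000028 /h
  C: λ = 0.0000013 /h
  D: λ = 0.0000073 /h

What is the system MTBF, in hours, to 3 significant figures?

Series of exponential components: λ_sys = Σ λ_i
λ_sys = 0.000051 + 0.000028 + 0.0000013 + 0.0000073 = 8.7600e-05 /h
MTBF = 1 / λ_sys = 11400 h

11400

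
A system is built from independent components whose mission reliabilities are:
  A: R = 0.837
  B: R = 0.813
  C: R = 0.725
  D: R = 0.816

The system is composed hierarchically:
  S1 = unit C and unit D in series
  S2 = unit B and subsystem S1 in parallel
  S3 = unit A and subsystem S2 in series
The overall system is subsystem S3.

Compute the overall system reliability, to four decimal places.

0.7731

Series (C and D): 0.725000 × 0.816000 = 0.591600
Parallel (B and [0.591600]): 1 − (1 − 0.813000)(1 − 0.591600) = 0.923629
Series (A and [0.923629]): 0.837000 × 0.923629 = 0.7731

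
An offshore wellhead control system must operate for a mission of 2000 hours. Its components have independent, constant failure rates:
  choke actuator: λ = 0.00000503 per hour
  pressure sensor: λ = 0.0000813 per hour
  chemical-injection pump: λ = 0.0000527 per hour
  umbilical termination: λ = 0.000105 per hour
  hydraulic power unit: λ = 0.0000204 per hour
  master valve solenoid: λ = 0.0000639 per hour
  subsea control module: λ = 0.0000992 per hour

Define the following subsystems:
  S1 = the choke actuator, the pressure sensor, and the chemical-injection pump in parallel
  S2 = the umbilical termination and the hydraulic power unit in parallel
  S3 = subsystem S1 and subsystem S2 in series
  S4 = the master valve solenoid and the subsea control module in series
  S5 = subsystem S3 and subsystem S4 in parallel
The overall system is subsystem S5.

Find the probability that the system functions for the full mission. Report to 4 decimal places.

0.9979

R(choke actuator) = exp(−0.00000503 × 2000) = 0.989990
R(pressure sensor) = exp(−0.0000813 × 2000) = 0.849931
R(chemical-injection pump) = exp(−0.0000527 × 2000) = 0.899964
R(umbilical termination) = exp(−0.000105 × 2000) = 0.810584
R(hydraulic power unit) = exp(−0.0000204 × 2000) = 0.960021
R(master valve solenoid) = exp(−0.0000639 × 2000) = 0.880029
R(subsea control module) = exp(−0.0000992 × 2000) = 0.820042
Parallel (choke actuator, pressure sensor, and chemical-injection pump): 1 − (1 − 0.989990)(1 − 0.849931)(1 − 0.899964) = 0.999850
Parallel (umbilical termination and hydraulic power unit): 1 − (1 − 0.810584)(1 − 0.960021) = 0.992427
Series ([0.999850] and [0.992427]): 0.999850 × 0.992427 = 0.992278
Series (master valve solenoid and subsea control module): 0.880029 × 0.820042 = 0.721661
Parallel ([0.992278] and [0.721661]): 1 − (1 − 0.992278)(1 − 0.721661) = 0.9979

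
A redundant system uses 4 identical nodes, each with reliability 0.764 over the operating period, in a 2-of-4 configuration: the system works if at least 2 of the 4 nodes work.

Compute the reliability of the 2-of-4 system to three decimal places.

0.957

R = Σ_{i=2}^{4} C(4,i) p^i (1−p)^{4−i} with p = 0.764
C(4,2)·0.764^2·0.236^2 = 0.19506
C(4,3)·0.764^3·0.236^1 = 0.42097
C(4,4)·0.764^4·0.236^0 = 0.34070
Sum = 0.957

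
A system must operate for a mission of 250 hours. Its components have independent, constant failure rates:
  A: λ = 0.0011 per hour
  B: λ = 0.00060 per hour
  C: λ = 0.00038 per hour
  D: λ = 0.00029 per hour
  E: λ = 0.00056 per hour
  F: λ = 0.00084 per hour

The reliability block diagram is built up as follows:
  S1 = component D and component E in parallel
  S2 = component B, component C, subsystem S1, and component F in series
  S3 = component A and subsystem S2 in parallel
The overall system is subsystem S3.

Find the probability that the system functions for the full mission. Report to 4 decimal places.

0.9107

R(A) = exp(−0.0011 × 250) = 0.759572
R(B) = exp(−0.00060 × 250) = 0.860708
R(C) = exp(−0.00038 × 250) = 0.909373
R(D) = exp(−0.00029 × 250) = 0.930066
R(E) = exp(−0.00056 × 250) = 0.869358
R(F) = exp(−0.00084 × 250) = 0.810584
Parallel (D and E): 1 − (1 − 0.930066)(1 − 0.869358) = 0.990864
Series (B, C, [0.990864], and F): 0.860708 × 0.909373 × 0.990864 × 0.810584 = 0.628652
Parallel (A and [0.628652]): 1 − (1 − 0.759572)(1 − 0.628652) = 0.9107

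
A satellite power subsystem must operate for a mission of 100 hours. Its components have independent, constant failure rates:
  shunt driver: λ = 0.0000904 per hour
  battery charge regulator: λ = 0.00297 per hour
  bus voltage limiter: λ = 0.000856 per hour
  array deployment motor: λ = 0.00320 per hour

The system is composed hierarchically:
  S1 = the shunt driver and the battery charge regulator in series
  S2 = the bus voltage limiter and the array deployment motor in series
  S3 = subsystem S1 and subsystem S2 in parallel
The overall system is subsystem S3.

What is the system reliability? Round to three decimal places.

0.912

R(shunt driver) = exp(−0.0000904 × 100) = 0.99100
R(battery charge regulator) = exp(−0.00297 × 100) = 0.74304
R(bus voltage limiter) = exp(−0.000856 × 100) = 0.91796
R(array deployment motor) = exp(−0.00320 × 100) = 0.72615
Series (shunt driver and battery charge regulator): 0.99100 × 0.74304 = 0.73635
Series (bus voltage limiter and array deployment motor): 0.91796 × 0.72615 = 0.66658
Parallel ([0.73635] and [0.66658]): 1 − (1 − 0.73635)(1 − 0.66658) = 0.912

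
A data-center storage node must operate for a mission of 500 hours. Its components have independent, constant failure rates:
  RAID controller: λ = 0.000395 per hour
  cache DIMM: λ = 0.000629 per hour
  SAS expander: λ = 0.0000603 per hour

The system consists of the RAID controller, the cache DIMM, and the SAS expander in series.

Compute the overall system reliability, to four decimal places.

0.5815

R(RAID controller) = exp(−0.000395 × 500) = 0.820780
R(cache DIMM) = exp(−0.000629 × 500) = 0.730154
R(SAS expander) = exp(−0.0000603 × 500) = 0.970300
Series (RAID controller, cache DIMM, and SAS expander): 0.820780 × 0.730154 × 0.970300 = 0.5815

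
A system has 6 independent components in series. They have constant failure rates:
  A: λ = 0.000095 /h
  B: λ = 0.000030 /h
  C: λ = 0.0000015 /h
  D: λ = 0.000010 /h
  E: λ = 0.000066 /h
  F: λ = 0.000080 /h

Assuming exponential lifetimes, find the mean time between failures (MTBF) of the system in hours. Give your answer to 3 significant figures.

3540

Series of exponential components: λ_sys = Σ λ_i
λ_sys = 0.000095 + 0.000030 + 0.0000015 + 0.000010 + 0.000066 + 0.000080 = 2.8250e-04 /h
MTBF = 1 / λ_sys = 3540 h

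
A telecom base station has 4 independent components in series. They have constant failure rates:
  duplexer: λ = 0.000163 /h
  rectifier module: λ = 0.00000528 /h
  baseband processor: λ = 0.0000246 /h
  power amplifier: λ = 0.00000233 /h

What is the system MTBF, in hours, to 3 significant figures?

5120

Series of exponential components: λ_sys = Σ λ_i
λ_sys = 0.000163 + 0.00000528 + 0.0000246 + 0.00000233 = 1.9521e-04 /h
MTBF = 1 / λ_sys = 5120 h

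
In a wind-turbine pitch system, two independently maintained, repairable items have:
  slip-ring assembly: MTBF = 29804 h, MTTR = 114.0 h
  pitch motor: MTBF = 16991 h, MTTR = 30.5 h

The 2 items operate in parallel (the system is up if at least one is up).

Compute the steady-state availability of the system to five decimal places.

A(slip-ring assembly) = MTBF/(MTBF+MTTR) = 29804/(29804+114.0) = 0.996190
A(pitch motor) = MTBF/(MTBF+MTTR) = 16991/(16991+30.5) = 0.998208
Parallel availability: 1 − (1 − 0.996190)(1 − 0.998208) = 0.99999

0.99999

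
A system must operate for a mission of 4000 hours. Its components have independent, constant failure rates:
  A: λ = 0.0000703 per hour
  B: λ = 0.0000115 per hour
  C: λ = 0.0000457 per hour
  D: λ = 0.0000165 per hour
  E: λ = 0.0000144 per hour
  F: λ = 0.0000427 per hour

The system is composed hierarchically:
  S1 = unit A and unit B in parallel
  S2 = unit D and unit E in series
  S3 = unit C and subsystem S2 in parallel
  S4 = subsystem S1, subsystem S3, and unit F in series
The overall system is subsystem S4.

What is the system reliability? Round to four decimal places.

0.8175

R(A) = exp(−0.0000703 × 4000) = 0.754877
R(B) = exp(−0.0000115 × 4000) = 0.955042
R(C) = exp(−0.0000457 × 4000) = 0.832935
R(D) = exp(−0.0000165 × 4000) = 0.936131
R(E) = exp(−0.0000144 × 4000) = 0.944027
R(F) = exp(−0.0000427 × 4000) = 0.842990
Parallel (A and B): 1 − (1 − 0.754877)(1 − 0.955042) = 0.988980
Series (D and E): 0.936131 × 0.944027 = 0.883733
Parallel (C and [0.883733]): 1 − (1 − 0.832935)(1 − 0.883733) = 0.980576
Series ([0.988980], [0.980576], and F): 0.988980 × 0.980576 × 0.842990 = 0.8175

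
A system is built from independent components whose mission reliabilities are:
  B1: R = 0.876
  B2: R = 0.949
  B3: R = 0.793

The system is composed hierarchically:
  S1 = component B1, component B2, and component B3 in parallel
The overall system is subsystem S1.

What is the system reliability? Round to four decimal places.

0.9987

Parallel (B1, B2, and B3): 1 − (1 − 0.876000)(1 − 0.949000)(1 − 0.793000) = 0.9987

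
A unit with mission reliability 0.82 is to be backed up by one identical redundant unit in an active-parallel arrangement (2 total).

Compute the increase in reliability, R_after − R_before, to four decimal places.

0.1476

R_before = 0.82
R_after = 1 − (1 − 0.82)^2 = 0.9676
ΔR = 0.9676 − 0.82 = 0.1476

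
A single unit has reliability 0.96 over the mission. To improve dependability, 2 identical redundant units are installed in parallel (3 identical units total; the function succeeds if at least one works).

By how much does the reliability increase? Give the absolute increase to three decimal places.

0.040

R_before = 0.96
R_after = 1 − (1 − 0.96)^3 = 1.000
ΔR = 1.000 − 0.96 = 0.040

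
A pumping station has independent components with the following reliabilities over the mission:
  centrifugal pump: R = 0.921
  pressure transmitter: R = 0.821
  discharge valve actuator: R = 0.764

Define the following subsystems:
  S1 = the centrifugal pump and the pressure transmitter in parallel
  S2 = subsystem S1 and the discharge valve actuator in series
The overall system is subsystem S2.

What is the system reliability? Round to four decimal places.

Parallel (centrifugal pump and pressure transmitter): 1 − (1 − 0.921000)(1 − 0.821000) = 0.985859
Series ([0.985859] and discharge valve actuator): 0.985859 × 0.764000 = 0.7532

0.7532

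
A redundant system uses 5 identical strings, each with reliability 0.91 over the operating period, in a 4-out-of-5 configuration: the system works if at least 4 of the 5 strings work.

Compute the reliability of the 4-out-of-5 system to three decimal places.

R = Σ_{i=4}^{5} C(5,i) p^i (1−p)^{5−i} with p = 0.91
C(5,4)·0.91^4·0.09^1 = 0.30859
C(5,5)·0.91^5·0.09^0 = 0.62403
Sum = 0.933

0.933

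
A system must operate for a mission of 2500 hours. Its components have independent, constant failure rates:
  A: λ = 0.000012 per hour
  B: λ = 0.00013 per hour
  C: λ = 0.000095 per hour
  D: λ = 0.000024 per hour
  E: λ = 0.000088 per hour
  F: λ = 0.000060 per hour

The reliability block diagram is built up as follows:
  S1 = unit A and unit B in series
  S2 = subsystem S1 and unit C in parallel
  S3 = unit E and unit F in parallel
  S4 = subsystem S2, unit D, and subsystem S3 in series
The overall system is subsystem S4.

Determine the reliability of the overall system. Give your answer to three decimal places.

R(A) = exp(−0.000012 × 2500) = 0.97045
R(B) = exp(−0.00013 × 2500) = 0.72253
R(C) = exp(−0.000095 × 2500) = 0.78860
R(D) = exp(−0.000024 × 2500) = 0.94176
R(E) = exp(−0.000088 × 2500) = 0.80252
R(F) = exp(−0.000060 × 2500) = 0.86071
Series (A and B): 0.97045 × 0.72253 = 0.70118
Parallel ([0.70118] and C): 1 − (1 − 0.70118)(1 − 0.78860) = 0.93683
Parallel (E and F): 1 − (1 − 0.80252)(1 − 0.86071) = 0.97249
Series ([0.93683], D, and [0.97249]): 0.93683 × 0.94176 × 0.97249 = 0.858

0.858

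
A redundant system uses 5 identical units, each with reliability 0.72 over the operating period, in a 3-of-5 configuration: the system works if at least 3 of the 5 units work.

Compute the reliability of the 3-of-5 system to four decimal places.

0.8624

R = Σ_{i=3}^{5} C(5,i) p^i (1−p)^{5−i} with p = 0.72
C(5,3)·0.72^3·0.28^2 = 0.292626
C(5,4)·0.72^4·0.28^1 = 0.376234
C(5,5)·0.72^5·0.28^0 = 0.193492
Sum = 0.8624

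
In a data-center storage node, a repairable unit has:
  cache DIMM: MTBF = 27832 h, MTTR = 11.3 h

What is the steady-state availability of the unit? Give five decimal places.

A(cache DIMM) = MTBF/(MTBF+MTTR) = 27832/(27832+11.3) = 0.99959

0.99959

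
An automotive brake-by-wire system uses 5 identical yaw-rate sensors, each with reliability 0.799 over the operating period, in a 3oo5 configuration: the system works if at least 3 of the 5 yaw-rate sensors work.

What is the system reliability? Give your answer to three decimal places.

R = Σ_{i=3}^{5} C(5,i) p^i (1−p)^{5−i} with p = 0.799
C(5,3)·0.799^3·0.201^2 = 0.20608
C(5,4)·0.799^4·0.201^1 = 0.40959
C(5,5)·0.799^5·0.201^0 = 0.32564
Sum = 0.941

0.941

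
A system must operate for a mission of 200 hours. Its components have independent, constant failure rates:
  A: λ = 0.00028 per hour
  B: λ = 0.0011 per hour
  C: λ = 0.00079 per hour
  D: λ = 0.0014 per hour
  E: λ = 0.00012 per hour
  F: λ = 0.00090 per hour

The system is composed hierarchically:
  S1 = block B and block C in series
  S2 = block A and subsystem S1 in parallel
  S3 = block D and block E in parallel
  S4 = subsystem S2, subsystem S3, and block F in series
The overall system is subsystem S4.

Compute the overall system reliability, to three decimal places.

0.816

R(A) = exp(−0.00028 × 200) = 0.94554
R(B) = exp(−0.0011 × 200) = 0.80252
R(C) = exp(−0.00079 × 200) = 0.85385
R(D) = exp(−0.0014 × 200) = 0.75578
R(E) = exp(−0.00012 × 200) = 0.97629
R(F) = exp(−0.00090 × 200) = 0.83527
Series (B and C): 0.80252 × 0.85385 = 0.68523
Parallel (A and [0.68523]): 1 − (1 − 0.94554)(1 − 0.68523) = 0.98286
Parallel (D and E): 1 − (1 − 0.75578)(1 − 0.97629) = 0.99421
Series ([0.98286], [0.99421], and F): 0.98286 × 0.99421 × 0.83527 = 0.816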